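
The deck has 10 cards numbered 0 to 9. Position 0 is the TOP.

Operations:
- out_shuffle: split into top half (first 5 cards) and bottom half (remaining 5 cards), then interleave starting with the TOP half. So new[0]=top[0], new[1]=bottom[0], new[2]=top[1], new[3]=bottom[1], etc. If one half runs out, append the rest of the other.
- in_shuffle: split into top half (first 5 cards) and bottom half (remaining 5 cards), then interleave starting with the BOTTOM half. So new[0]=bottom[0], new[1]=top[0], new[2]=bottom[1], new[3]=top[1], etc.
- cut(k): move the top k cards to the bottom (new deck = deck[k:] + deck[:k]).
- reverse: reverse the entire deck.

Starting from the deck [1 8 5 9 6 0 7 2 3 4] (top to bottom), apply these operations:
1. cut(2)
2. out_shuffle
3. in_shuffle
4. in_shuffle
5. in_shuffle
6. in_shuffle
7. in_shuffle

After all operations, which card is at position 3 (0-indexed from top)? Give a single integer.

Answer: 0

Derivation:
After op 1 (cut(2)): [5 9 6 0 7 2 3 4 1 8]
After op 2 (out_shuffle): [5 2 9 3 6 4 0 1 7 8]
After op 3 (in_shuffle): [4 5 0 2 1 9 7 3 8 6]
After op 4 (in_shuffle): [9 4 7 5 3 0 8 2 6 1]
After op 5 (in_shuffle): [0 9 8 4 2 7 6 5 1 3]
After op 6 (in_shuffle): [7 0 6 9 5 8 1 4 3 2]
After op 7 (in_shuffle): [8 7 1 0 4 6 3 9 2 5]
Position 3: card 0.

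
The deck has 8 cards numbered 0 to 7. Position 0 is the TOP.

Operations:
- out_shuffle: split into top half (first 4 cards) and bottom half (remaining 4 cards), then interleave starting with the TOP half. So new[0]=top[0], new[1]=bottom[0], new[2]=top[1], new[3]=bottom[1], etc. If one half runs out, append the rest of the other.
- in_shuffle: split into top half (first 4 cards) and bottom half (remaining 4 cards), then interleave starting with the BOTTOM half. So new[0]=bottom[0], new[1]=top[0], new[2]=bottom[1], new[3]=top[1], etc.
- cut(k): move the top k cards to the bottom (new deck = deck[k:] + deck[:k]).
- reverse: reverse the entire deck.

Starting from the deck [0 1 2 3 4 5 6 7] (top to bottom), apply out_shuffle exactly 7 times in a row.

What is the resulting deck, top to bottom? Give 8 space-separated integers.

After op 1 (out_shuffle): [0 4 1 5 2 6 3 7]
After op 2 (out_shuffle): [0 2 4 6 1 3 5 7]
After op 3 (out_shuffle): [0 1 2 3 4 5 6 7]
After op 4 (out_shuffle): [0 4 1 5 2 6 3 7]
After op 5 (out_shuffle): [0 2 4 6 1 3 5 7]
After op 6 (out_shuffle): [0 1 2 3 4 5 6 7]
After op 7 (out_shuffle): [0 4 1 5 2 6 3 7]

Answer: 0 4 1 5 2 6 3 7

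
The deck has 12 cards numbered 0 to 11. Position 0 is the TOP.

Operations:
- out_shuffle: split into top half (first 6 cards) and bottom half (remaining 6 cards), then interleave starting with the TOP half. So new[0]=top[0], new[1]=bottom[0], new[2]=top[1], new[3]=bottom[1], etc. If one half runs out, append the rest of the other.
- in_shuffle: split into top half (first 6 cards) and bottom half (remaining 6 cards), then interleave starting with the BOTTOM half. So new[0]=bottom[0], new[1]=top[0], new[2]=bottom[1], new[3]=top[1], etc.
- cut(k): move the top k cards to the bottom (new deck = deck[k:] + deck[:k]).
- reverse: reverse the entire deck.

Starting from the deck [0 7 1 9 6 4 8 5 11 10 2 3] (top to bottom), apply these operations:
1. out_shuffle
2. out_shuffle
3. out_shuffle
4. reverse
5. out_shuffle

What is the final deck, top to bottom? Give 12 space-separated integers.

After op 1 (out_shuffle): [0 8 7 5 1 11 9 10 6 2 4 3]
After op 2 (out_shuffle): [0 9 8 10 7 6 5 2 1 4 11 3]
After op 3 (out_shuffle): [0 5 9 2 8 1 10 4 7 11 6 3]
After op 4 (reverse): [3 6 11 7 4 10 1 8 2 9 5 0]
After op 5 (out_shuffle): [3 1 6 8 11 2 7 9 4 5 10 0]

Answer: 3 1 6 8 11 2 7 9 4 5 10 0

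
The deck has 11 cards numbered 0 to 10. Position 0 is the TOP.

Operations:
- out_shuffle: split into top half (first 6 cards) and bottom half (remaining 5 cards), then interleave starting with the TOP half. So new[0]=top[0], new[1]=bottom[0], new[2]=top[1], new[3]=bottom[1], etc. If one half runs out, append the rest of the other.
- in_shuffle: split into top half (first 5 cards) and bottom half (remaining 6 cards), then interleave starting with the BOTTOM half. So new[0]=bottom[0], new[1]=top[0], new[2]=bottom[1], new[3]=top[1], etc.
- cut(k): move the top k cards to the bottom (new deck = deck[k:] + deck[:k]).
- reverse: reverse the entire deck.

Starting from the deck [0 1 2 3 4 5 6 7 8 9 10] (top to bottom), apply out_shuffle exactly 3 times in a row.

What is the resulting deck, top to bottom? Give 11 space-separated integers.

Answer: 0 7 3 10 6 2 9 5 1 8 4

Derivation:
After op 1 (out_shuffle): [0 6 1 7 2 8 3 9 4 10 5]
After op 2 (out_shuffle): [0 3 6 9 1 4 7 10 2 5 8]
After op 3 (out_shuffle): [0 7 3 10 6 2 9 5 1 8 4]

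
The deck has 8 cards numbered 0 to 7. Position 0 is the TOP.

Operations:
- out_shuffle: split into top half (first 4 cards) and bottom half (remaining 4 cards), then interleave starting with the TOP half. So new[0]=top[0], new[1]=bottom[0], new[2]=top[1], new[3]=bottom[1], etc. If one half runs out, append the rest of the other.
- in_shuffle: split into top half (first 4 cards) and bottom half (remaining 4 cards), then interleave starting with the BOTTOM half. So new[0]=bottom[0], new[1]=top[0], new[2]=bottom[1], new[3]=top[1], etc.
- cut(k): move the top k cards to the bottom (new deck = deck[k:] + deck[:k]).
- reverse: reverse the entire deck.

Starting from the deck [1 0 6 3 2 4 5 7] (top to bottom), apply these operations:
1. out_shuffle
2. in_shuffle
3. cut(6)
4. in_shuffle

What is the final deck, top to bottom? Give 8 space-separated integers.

Answer: 5 7 2 4 3 6 0 1

Derivation:
After op 1 (out_shuffle): [1 2 0 4 6 5 3 7]
After op 2 (in_shuffle): [6 1 5 2 3 0 7 4]
After op 3 (cut(6)): [7 4 6 1 5 2 3 0]
After op 4 (in_shuffle): [5 7 2 4 3 6 0 1]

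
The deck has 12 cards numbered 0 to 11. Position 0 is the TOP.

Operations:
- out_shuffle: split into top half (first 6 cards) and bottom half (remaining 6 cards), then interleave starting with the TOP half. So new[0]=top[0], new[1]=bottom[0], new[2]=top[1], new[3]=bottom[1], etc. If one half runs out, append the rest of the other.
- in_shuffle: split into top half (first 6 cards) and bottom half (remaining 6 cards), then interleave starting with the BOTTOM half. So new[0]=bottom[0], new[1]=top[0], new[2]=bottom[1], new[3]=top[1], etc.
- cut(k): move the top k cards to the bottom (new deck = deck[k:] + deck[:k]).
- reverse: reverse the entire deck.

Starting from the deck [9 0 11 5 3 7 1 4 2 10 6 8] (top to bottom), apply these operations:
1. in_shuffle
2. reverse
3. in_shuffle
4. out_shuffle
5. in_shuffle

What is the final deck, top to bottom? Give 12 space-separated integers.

After op 1 (in_shuffle): [1 9 4 0 2 11 10 5 6 3 8 7]
After op 2 (reverse): [7 8 3 6 5 10 11 2 0 4 9 1]
After op 3 (in_shuffle): [11 7 2 8 0 3 4 6 9 5 1 10]
After op 4 (out_shuffle): [11 4 7 6 2 9 8 5 0 1 3 10]
After op 5 (in_shuffle): [8 11 5 4 0 7 1 6 3 2 10 9]

Answer: 8 11 5 4 0 7 1 6 3 2 10 9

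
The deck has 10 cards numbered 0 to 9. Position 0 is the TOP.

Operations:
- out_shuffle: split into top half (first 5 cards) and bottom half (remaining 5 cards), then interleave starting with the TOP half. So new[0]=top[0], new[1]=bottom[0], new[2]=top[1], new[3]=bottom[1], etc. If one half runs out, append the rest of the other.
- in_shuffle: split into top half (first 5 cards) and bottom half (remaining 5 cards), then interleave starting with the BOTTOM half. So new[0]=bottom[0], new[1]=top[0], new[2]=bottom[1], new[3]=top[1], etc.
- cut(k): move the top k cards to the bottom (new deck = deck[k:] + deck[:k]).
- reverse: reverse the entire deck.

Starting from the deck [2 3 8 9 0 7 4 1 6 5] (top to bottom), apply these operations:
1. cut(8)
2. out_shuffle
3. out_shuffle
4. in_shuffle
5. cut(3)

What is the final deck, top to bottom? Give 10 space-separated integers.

Answer: 7 8 9 2 3 1 5 4 6 0

Derivation:
After op 1 (cut(8)): [6 5 2 3 8 9 0 7 4 1]
After op 2 (out_shuffle): [6 9 5 0 2 7 3 4 8 1]
After op 3 (out_shuffle): [6 7 9 3 5 4 0 8 2 1]
After op 4 (in_shuffle): [4 6 0 7 8 9 2 3 1 5]
After op 5 (cut(3)): [7 8 9 2 3 1 5 4 6 0]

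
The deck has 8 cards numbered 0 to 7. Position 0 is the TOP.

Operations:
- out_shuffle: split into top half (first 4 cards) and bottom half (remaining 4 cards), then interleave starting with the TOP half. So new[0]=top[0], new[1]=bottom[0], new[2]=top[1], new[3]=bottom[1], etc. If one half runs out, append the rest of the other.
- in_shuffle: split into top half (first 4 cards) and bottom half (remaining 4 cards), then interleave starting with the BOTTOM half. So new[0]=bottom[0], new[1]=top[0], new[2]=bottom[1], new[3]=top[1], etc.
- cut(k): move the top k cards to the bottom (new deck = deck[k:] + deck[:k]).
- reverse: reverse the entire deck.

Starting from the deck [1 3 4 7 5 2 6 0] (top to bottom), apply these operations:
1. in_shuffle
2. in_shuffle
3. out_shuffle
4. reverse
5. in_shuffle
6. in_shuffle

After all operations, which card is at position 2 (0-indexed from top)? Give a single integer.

After op 1 (in_shuffle): [5 1 2 3 6 4 0 7]
After op 2 (in_shuffle): [6 5 4 1 0 2 7 3]
After op 3 (out_shuffle): [6 0 5 2 4 7 1 3]
After op 4 (reverse): [3 1 7 4 2 5 0 6]
After op 5 (in_shuffle): [2 3 5 1 0 7 6 4]
After op 6 (in_shuffle): [0 2 7 3 6 5 4 1]
Position 2: card 7.

Answer: 7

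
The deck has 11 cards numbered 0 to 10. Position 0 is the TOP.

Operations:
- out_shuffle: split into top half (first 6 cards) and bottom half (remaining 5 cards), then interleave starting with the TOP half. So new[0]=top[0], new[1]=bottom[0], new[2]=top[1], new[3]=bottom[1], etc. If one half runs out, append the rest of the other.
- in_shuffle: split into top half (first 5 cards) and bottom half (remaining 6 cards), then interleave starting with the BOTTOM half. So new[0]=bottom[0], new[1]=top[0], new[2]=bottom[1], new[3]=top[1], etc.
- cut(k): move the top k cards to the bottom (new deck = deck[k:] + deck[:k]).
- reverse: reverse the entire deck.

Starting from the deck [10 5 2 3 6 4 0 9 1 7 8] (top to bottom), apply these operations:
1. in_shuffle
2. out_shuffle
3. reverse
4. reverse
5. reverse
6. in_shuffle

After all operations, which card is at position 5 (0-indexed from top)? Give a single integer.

Answer: 9

Derivation:
After op 1 (in_shuffle): [4 10 0 5 9 2 1 3 7 6 8]
After op 2 (out_shuffle): [4 1 10 3 0 7 5 6 9 8 2]
After op 3 (reverse): [2 8 9 6 5 7 0 3 10 1 4]
After op 4 (reverse): [4 1 10 3 0 7 5 6 9 8 2]
After op 5 (reverse): [2 8 9 6 5 7 0 3 10 1 4]
After op 6 (in_shuffle): [7 2 0 8 3 9 10 6 1 5 4]
Position 5: card 9.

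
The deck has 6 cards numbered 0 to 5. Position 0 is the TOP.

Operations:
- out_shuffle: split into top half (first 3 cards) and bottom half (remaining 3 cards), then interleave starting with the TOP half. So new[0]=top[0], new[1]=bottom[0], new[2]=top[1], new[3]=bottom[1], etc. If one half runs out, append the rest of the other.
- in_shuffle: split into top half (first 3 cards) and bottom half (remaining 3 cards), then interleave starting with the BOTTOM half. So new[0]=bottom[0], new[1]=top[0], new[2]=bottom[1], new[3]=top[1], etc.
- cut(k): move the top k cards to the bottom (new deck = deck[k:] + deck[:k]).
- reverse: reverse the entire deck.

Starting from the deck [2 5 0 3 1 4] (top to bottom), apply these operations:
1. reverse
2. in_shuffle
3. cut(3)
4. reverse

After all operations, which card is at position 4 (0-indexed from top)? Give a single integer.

After op 1 (reverse): [4 1 3 0 5 2]
After op 2 (in_shuffle): [0 4 5 1 2 3]
After op 3 (cut(3)): [1 2 3 0 4 5]
After op 4 (reverse): [5 4 0 3 2 1]
Position 4: card 2.

Answer: 2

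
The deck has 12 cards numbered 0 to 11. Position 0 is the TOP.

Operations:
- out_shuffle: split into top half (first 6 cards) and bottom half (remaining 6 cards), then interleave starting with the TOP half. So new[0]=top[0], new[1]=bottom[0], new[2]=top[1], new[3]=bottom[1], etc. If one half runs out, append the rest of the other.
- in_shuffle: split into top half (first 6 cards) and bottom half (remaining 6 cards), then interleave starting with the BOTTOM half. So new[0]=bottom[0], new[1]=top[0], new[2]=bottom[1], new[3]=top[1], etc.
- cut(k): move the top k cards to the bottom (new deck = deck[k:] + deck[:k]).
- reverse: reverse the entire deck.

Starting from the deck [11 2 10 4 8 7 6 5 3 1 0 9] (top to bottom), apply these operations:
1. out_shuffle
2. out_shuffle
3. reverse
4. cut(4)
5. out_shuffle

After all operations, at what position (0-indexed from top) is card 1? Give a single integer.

After op 1 (out_shuffle): [11 6 2 5 10 3 4 1 8 0 7 9]
After op 2 (out_shuffle): [11 4 6 1 2 8 5 0 10 7 3 9]
After op 3 (reverse): [9 3 7 10 0 5 8 2 1 6 4 11]
After op 4 (cut(4)): [0 5 8 2 1 6 4 11 9 3 7 10]
After op 5 (out_shuffle): [0 4 5 11 8 9 2 3 1 7 6 10]
Card 1 is at position 8.

Answer: 8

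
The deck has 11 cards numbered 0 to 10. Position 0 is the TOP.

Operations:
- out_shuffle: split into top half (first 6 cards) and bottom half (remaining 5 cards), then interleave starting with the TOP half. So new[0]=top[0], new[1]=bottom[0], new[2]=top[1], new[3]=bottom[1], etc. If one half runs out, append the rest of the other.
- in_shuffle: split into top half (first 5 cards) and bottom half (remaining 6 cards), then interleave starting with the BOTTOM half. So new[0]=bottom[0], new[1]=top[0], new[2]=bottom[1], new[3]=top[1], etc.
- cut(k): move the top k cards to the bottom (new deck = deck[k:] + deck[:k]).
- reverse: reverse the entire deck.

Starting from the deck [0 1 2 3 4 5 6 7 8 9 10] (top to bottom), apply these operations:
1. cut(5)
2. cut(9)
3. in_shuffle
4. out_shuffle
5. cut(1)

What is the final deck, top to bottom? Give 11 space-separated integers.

After op 1 (cut(5)): [5 6 7 8 9 10 0 1 2 3 4]
After op 2 (cut(9)): [3 4 5 6 7 8 9 10 0 1 2]
After op 3 (in_shuffle): [8 3 9 4 10 5 0 6 1 7 2]
After op 4 (out_shuffle): [8 0 3 6 9 1 4 7 10 2 5]
After op 5 (cut(1)): [0 3 6 9 1 4 7 10 2 5 8]

Answer: 0 3 6 9 1 4 7 10 2 5 8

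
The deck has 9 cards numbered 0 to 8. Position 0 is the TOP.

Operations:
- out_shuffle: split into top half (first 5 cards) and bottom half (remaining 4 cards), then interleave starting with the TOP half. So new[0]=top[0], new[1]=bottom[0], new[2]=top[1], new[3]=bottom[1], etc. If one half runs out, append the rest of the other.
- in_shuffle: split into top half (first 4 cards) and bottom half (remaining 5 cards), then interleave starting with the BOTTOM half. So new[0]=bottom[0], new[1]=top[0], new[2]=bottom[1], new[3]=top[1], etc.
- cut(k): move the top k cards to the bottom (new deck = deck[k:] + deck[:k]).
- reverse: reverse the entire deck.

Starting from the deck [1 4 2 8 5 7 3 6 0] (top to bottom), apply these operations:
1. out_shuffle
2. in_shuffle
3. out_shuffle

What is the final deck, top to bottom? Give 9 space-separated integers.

Answer: 2 4 1 0 6 3 7 5 8

Derivation:
After op 1 (out_shuffle): [1 7 4 3 2 6 8 0 5]
After op 2 (in_shuffle): [2 1 6 7 8 4 0 3 5]
After op 3 (out_shuffle): [2 4 1 0 6 3 7 5 8]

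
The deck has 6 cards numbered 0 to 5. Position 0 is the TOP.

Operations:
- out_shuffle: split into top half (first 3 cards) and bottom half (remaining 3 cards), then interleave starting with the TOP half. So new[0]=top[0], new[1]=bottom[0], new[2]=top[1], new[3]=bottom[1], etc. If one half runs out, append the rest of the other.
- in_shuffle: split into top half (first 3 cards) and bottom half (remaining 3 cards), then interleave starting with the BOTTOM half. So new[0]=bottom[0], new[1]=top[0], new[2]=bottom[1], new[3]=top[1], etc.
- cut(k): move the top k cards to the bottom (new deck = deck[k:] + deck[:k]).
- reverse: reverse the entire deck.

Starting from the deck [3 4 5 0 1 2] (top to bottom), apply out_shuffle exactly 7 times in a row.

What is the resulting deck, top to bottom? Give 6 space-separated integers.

Answer: 3 5 1 4 0 2

Derivation:
After op 1 (out_shuffle): [3 0 4 1 5 2]
After op 2 (out_shuffle): [3 1 0 5 4 2]
After op 3 (out_shuffle): [3 5 1 4 0 2]
After op 4 (out_shuffle): [3 4 5 0 1 2]
After op 5 (out_shuffle): [3 0 4 1 5 2]
After op 6 (out_shuffle): [3 1 0 5 4 2]
After op 7 (out_shuffle): [3 5 1 4 0 2]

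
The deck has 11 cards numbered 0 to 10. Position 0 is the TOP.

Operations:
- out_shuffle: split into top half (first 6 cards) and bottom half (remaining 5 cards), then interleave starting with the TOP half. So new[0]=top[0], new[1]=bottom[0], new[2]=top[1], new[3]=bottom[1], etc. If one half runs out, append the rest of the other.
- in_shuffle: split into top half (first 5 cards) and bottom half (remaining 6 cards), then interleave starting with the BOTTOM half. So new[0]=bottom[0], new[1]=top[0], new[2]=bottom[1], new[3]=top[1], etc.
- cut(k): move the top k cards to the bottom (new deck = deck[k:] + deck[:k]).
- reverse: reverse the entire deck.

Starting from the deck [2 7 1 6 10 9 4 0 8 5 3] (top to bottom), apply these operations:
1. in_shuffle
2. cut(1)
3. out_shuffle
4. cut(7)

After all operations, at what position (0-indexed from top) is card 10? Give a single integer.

Answer: 9

Derivation:
After op 1 (in_shuffle): [9 2 4 7 0 1 8 6 5 10 3]
After op 2 (cut(1)): [2 4 7 0 1 8 6 5 10 3 9]
After op 3 (out_shuffle): [2 6 4 5 7 10 0 3 1 9 8]
After op 4 (cut(7)): [3 1 9 8 2 6 4 5 7 10 0]
Card 10 is at position 9.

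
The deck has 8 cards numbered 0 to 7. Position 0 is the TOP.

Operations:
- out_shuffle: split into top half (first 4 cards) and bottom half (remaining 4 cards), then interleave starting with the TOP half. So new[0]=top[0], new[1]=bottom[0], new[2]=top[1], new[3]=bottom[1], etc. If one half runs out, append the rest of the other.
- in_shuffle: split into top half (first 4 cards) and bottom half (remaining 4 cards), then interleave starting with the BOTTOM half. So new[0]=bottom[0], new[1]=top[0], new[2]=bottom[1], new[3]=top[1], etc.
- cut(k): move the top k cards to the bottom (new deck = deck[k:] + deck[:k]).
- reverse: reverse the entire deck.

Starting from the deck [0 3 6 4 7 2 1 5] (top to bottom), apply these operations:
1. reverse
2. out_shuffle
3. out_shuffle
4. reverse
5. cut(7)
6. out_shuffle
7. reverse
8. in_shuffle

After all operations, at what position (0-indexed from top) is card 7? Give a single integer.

After op 1 (reverse): [5 1 2 7 4 6 3 0]
After op 2 (out_shuffle): [5 4 1 6 2 3 7 0]
After op 3 (out_shuffle): [5 2 4 3 1 7 6 0]
After op 4 (reverse): [0 6 7 1 3 4 2 5]
After op 5 (cut(7)): [5 0 6 7 1 3 4 2]
After op 6 (out_shuffle): [5 1 0 3 6 4 7 2]
After op 7 (reverse): [2 7 4 6 3 0 1 5]
After op 8 (in_shuffle): [3 2 0 7 1 4 5 6]
Card 7 is at position 3.

Answer: 3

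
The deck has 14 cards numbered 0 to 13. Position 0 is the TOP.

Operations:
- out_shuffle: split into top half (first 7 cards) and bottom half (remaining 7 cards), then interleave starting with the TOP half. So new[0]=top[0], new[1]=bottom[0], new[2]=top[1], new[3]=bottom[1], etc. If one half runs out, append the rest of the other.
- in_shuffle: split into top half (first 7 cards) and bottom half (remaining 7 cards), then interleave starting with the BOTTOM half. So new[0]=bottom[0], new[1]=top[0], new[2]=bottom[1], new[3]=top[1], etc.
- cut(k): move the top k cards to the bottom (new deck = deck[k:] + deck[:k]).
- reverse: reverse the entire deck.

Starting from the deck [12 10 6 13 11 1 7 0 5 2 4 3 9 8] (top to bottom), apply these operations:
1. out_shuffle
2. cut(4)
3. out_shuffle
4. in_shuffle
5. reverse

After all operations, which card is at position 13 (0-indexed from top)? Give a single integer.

Answer: 12

Derivation:
After op 1 (out_shuffle): [12 0 10 5 6 2 13 4 11 3 1 9 7 8]
After op 2 (cut(4)): [6 2 13 4 11 3 1 9 7 8 12 0 10 5]
After op 3 (out_shuffle): [6 9 2 7 13 8 4 12 11 0 3 10 1 5]
After op 4 (in_shuffle): [12 6 11 9 0 2 3 7 10 13 1 8 5 4]
After op 5 (reverse): [4 5 8 1 13 10 7 3 2 0 9 11 6 12]
Position 13: card 12.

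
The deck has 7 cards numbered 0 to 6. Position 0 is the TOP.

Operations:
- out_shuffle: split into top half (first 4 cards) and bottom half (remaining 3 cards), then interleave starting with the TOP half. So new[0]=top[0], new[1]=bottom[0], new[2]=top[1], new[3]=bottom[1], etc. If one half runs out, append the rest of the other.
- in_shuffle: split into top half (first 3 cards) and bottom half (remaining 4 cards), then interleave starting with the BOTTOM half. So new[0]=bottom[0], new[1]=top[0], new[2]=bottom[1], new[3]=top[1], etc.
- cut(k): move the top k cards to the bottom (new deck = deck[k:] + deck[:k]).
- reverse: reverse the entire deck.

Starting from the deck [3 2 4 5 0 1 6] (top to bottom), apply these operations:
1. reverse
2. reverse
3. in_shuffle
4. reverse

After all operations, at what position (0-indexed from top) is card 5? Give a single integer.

After op 1 (reverse): [6 1 0 5 4 2 3]
After op 2 (reverse): [3 2 4 5 0 1 6]
After op 3 (in_shuffle): [5 3 0 2 1 4 6]
After op 4 (reverse): [6 4 1 2 0 3 5]
Card 5 is at position 6.

Answer: 6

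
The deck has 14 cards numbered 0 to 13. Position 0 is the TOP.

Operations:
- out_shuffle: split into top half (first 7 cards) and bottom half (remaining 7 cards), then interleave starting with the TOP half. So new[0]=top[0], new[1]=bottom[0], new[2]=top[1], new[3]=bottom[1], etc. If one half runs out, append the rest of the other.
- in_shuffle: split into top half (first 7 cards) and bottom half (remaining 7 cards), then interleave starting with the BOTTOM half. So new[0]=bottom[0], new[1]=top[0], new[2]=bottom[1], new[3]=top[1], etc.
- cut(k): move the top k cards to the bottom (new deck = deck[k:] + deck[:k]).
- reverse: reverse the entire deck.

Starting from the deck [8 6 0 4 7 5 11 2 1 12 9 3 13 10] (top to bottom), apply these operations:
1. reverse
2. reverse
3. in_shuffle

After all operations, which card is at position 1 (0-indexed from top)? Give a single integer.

After op 1 (reverse): [10 13 3 9 12 1 2 11 5 7 4 0 6 8]
After op 2 (reverse): [8 6 0 4 7 5 11 2 1 12 9 3 13 10]
After op 3 (in_shuffle): [2 8 1 6 12 0 9 4 3 7 13 5 10 11]
Position 1: card 8.

Answer: 8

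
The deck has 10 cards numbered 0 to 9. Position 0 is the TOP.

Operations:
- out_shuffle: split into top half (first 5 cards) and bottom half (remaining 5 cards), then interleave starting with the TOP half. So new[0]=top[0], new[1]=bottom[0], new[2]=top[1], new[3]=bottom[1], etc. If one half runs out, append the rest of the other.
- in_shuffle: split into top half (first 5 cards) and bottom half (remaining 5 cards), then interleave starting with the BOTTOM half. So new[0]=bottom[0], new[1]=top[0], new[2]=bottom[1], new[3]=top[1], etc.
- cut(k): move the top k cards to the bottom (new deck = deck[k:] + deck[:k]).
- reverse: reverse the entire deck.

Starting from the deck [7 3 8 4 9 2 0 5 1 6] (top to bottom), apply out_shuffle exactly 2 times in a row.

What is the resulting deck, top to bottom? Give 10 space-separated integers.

After op 1 (out_shuffle): [7 2 3 0 8 5 4 1 9 6]
After op 2 (out_shuffle): [7 5 2 4 3 1 0 9 8 6]

Answer: 7 5 2 4 3 1 0 9 8 6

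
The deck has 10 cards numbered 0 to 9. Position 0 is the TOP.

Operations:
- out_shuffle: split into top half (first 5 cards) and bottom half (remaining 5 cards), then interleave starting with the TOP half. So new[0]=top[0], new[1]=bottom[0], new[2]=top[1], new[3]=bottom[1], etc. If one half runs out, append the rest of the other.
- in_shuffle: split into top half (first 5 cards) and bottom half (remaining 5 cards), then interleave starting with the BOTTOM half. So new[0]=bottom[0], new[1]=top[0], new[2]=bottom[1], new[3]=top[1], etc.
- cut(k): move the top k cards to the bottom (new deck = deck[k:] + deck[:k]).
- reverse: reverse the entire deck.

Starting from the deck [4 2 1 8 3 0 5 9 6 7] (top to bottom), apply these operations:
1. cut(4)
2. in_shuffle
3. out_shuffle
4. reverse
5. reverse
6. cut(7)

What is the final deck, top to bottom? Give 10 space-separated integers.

After op 1 (cut(4)): [3 0 5 9 6 7 4 2 1 8]
After op 2 (in_shuffle): [7 3 4 0 2 5 1 9 8 6]
After op 3 (out_shuffle): [7 5 3 1 4 9 0 8 2 6]
After op 4 (reverse): [6 2 8 0 9 4 1 3 5 7]
After op 5 (reverse): [7 5 3 1 4 9 0 8 2 6]
After op 6 (cut(7)): [8 2 6 7 5 3 1 4 9 0]

Answer: 8 2 6 7 5 3 1 4 9 0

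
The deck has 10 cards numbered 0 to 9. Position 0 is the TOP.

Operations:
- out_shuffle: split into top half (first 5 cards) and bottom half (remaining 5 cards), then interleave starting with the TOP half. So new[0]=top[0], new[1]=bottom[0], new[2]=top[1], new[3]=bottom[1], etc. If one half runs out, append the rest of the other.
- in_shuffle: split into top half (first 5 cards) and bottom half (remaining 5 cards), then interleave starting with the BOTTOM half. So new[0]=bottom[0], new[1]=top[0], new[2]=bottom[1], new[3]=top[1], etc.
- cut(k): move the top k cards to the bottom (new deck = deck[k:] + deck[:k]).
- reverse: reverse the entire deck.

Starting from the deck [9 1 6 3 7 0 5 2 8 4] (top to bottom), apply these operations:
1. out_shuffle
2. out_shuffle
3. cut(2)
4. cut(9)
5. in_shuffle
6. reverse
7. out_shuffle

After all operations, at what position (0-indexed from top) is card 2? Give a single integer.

After op 1 (out_shuffle): [9 0 1 5 6 2 3 8 7 4]
After op 2 (out_shuffle): [9 2 0 3 1 8 5 7 6 4]
After op 3 (cut(2)): [0 3 1 8 5 7 6 4 9 2]
After op 4 (cut(9)): [2 0 3 1 8 5 7 6 4 9]
After op 5 (in_shuffle): [5 2 7 0 6 3 4 1 9 8]
After op 6 (reverse): [8 9 1 4 3 6 0 7 2 5]
After op 7 (out_shuffle): [8 6 9 0 1 7 4 2 3 5]
Card 2 is at position 7.

Answer: 7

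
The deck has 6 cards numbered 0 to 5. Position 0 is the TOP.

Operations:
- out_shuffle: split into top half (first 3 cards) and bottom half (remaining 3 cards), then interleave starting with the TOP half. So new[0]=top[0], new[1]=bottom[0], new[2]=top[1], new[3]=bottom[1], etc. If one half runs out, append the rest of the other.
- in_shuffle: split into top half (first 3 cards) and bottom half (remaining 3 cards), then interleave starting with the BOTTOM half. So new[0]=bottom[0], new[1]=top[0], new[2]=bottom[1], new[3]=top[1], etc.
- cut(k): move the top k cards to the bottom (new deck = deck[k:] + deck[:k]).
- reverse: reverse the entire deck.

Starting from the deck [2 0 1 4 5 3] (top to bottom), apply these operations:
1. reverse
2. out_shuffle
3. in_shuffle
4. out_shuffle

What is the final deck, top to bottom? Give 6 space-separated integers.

After op 1 (reverse): [3 5 4 1 0 2]
After op 2 (out_shuffle): [3 1 5 0 4 2]
After op 3 (in_shuffle): [0 3 4 1 2 5]
After op 4 (out_shuffle): [0 1 3 2 4 5]

Answer: 0 1 3 2 4 5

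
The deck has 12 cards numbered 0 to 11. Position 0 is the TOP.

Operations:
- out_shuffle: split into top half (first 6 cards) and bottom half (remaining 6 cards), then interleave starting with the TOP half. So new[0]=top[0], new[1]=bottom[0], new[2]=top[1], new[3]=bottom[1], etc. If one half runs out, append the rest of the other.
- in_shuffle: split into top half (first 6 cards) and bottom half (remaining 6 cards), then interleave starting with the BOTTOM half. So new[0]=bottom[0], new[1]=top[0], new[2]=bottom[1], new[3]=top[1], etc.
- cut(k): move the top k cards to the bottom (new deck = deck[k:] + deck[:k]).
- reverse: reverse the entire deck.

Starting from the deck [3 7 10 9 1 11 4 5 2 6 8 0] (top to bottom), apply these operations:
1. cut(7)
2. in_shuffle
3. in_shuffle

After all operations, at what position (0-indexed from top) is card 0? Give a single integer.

After op 1 (cut(7)): [5 2 6 8 0 3 7 10 9 1 11 4]
After op 2 (in_shuffle): [7 5 10 2 9 6 1 8 11 0 4 3]
After op 3 (in_shuffle): [1 7 8 5 11 10 0 2 4 9 3 6]
Card 0 is at position 6.

Answer: 6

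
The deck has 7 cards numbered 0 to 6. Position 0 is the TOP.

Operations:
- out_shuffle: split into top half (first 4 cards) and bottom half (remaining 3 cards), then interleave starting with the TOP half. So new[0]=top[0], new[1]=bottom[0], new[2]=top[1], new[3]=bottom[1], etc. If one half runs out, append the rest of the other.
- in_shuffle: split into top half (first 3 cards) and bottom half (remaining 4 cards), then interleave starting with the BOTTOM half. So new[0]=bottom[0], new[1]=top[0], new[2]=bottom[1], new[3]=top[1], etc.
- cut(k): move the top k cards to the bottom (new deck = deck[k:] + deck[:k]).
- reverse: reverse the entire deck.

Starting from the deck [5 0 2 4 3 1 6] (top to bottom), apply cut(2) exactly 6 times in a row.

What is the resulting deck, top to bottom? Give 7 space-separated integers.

After op 1 (cut(2)): [2 4 3 1 6 5 0]
After op 2 (cut(2)): [3 1 6 5 0 2 4]
After op 3 (cut(2)): [6 5 0 2 4 3 1]
After op 4 (cut(2)): [0 2 4 3 1 6 5]
After op 5 (cut(2)): [4 3 1 6 5 0 2]
After op 6 (cut(2)): [1 6 5 0 2 4 3]

Answer: 1 6 5 0 2 4 3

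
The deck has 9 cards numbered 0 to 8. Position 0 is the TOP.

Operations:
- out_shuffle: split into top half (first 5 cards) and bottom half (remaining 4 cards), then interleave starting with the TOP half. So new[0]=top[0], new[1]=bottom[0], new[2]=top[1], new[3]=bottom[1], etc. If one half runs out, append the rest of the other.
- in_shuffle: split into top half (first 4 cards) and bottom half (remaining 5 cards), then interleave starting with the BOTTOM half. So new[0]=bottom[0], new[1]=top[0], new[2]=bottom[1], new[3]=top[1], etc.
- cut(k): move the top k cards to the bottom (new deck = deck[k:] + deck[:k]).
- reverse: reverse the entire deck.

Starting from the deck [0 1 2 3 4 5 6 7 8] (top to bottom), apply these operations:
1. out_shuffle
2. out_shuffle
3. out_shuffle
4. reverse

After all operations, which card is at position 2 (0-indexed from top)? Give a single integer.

After op 1 (out_shuffle): [0 5 1 6 2 7 3 8 4]
After op 2 (out_shuffle): [0 7 5 3 1 8 6 4 2]
After op 3 (out_shuffle): [0 8 7 6 5 4 3 2 1]
After op 4 (reverse): [1 2 3 4 5 6 7 8 0]
Position 2: card 3.

Answer: 3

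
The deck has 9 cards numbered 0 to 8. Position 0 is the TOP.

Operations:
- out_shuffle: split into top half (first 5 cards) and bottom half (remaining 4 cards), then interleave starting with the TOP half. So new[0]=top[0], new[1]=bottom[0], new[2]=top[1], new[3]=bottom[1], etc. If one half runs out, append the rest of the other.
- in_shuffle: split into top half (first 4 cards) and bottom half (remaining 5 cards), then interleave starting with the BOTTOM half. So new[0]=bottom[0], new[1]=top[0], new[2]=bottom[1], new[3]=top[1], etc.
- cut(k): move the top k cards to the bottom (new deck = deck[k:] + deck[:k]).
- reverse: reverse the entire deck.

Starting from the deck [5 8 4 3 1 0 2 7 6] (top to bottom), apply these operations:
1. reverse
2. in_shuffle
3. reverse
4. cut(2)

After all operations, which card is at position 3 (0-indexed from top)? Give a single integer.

Answer: 7

Derivation:
After op 1 (reverse): [6 7 2 0 1 3 4 8 5]
After op 2 (in_shuffle): [1 6 3 7 4 2 8 0 5]
After op 3 (reverse): [5 0 8 2 4 7 3 6 1]
After op 4 (cut(2)): [8 2 4 7 3 6 1 5 0]
Position 3: card 7.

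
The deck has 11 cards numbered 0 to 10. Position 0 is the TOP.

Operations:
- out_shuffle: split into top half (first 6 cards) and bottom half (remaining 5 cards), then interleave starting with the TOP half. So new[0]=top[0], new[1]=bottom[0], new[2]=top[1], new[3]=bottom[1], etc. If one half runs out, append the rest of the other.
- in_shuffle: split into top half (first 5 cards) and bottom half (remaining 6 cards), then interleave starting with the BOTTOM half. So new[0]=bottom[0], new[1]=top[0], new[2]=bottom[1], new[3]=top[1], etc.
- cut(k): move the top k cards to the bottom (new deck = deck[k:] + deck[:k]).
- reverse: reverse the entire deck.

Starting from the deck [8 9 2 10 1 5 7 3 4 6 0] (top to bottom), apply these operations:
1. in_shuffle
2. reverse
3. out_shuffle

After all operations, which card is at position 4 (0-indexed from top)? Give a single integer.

After op 1 (in_shuffle): [5 8 7 9 3 2 4 10 6 1 0]
After op 2 (reverse): [0 1 6 10 4 2 3 9 7 8 5]
After op 3 (out_shuffle): [0 3 1 9 6 7 10 8 4 5 2]
Position 4: card 6.

Answer: 6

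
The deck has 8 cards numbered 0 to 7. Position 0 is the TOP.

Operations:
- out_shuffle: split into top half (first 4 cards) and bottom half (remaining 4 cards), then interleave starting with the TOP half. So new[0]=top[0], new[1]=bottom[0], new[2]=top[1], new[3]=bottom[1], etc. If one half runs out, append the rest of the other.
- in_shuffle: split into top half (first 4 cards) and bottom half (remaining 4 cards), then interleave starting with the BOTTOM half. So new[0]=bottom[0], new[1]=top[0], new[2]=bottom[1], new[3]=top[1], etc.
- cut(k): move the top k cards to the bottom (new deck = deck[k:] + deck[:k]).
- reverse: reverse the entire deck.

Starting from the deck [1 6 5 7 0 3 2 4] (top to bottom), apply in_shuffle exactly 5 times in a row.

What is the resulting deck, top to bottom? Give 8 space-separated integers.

After op 1 (in_shuffle): [0 1 3 6 2 5 4 7]
After op 2 (in_shuffle): [2 0 5 1 4 3 7 6]
After op 3 (in_shuffle): [4 2 3 0 7 5 6 1]
After op 4 (in_shuffle): [7 4 5 2 6 3 1 0]
After op 5 (in_shuffle): [6 7 3 4 1 5 0 2]

Answer: 6 7 3 4 1 5 0 2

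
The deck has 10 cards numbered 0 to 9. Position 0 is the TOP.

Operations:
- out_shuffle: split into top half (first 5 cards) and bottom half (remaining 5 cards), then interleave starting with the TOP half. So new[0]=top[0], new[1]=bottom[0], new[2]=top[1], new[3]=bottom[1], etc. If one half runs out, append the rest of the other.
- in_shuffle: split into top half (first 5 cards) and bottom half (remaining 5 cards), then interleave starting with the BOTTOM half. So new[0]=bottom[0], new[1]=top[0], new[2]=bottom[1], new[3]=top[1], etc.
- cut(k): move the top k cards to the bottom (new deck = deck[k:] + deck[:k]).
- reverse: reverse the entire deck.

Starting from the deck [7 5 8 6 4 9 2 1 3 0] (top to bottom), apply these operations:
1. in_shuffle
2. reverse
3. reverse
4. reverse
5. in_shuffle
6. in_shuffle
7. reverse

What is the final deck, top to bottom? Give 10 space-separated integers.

After op 1 (in_shuffle): [9 7 2 5 1 8 3 6 0 4]
After op 2 (reverse): [4 0 6 3 8 1 5 2 7 9]
After op 3 (reverse): [9 7 2 5 1 8 3 6 0 4]
After op 4 (reverse): [4 0 6 3 8 1 5 2 7 9]
After op 5 (in_shuffle): [1 4 5 0 2 6 7 3 9 8]
After op 6 (in_shuffle): [6 1 7 4 3 5 9 0 8 2]
After op 7 (reverse): [2 8 0 9 5 3 4 7 1 6]

Answer: 2 8 0 9 5 3 4 7 1 6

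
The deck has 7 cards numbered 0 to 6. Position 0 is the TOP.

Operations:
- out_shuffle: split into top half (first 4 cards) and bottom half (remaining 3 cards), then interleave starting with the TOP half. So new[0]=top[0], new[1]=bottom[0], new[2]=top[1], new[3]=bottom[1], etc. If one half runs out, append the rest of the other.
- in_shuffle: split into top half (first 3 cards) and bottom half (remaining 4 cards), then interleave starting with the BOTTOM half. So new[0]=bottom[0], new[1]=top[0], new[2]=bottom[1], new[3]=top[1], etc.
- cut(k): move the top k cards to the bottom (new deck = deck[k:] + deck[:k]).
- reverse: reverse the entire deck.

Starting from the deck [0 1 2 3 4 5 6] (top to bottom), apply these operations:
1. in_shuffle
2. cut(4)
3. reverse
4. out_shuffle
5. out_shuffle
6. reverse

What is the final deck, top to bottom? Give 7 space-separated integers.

Answer: 2 3 4 5 6 0 1

Derivation:
After op 1 (in_shuffle): [3 0 4 1 5 2 6]
After op 2 (cut(4)): [5 2 6 3 0 4 1]
After op 3 (reverse): [1 4 0 3 6 2 5]
After op 4 (out_shuffle): [1 6 4 2 0 5 3]
After op 5 (out_shuffle): [1 0 6 5 4 3 2]
After op 6 (reverse): [2 3 4 5 6 0 1]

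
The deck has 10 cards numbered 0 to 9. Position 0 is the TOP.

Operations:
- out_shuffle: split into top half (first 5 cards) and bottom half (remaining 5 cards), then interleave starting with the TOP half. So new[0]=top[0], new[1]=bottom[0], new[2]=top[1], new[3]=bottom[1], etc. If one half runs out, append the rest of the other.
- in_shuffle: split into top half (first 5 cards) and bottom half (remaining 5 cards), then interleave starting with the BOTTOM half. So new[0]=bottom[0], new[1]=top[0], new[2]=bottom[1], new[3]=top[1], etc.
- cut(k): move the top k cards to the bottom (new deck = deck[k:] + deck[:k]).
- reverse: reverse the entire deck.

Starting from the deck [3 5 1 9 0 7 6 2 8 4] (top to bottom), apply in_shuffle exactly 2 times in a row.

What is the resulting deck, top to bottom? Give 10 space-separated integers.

Answer: 1 7 8 3 9 6 4 5 0 2

Derivation:
After op 1 (in_shuffle): [7 3 6 5 2 1 8 9 4 0]
After op 2 (in_shuffle): [1 7 8 3 9 6 4 5 0 2]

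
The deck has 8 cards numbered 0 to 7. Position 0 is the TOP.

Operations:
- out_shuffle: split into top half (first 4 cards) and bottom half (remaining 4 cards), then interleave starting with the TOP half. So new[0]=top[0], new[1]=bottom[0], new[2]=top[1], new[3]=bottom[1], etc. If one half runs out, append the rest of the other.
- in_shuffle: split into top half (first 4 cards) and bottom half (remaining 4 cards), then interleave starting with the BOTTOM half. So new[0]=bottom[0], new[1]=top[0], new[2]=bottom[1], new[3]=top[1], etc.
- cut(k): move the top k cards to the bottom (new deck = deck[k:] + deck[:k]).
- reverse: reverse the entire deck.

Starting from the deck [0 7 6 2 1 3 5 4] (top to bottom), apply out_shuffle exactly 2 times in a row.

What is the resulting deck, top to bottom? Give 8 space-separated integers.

After op 1 (out_shuffle): [0 1 7 3 6 5 2 4]
After op 2 (out_shuffle): [0 6 1 5 7 2 3 4]

Answer: 0 6 1 5 7 2 3 4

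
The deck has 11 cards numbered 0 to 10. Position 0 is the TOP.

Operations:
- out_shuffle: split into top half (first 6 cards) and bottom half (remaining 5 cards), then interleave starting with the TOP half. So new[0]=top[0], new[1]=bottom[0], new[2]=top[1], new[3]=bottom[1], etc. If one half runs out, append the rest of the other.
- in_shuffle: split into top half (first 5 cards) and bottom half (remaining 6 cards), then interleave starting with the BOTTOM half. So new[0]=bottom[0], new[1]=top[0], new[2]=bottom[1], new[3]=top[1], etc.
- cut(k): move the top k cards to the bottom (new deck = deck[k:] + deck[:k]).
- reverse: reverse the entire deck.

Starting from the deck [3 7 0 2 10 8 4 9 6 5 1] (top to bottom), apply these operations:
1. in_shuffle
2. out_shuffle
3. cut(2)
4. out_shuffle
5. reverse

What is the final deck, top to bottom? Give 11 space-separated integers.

Answer: 10 6 7 8 5 0 4 1 2 9 3

Derivation:
After op 1 (in_shuffle): [8 3 4 7 9 0 6 2 5 10 1]
After op 2 (out_shuffle): [8 6 3 2 4 5 7 10 9 1 0]
After op 3 (cut(2)): [3 2 4 5 7 10 9 1 0 8 6]
After op 4 (out_shuffle): [3 9 2 1 4 0 5 8 7 6 10]
After op 5 (reverse): [10 6 7 8 5 0 4 1 2 9 3]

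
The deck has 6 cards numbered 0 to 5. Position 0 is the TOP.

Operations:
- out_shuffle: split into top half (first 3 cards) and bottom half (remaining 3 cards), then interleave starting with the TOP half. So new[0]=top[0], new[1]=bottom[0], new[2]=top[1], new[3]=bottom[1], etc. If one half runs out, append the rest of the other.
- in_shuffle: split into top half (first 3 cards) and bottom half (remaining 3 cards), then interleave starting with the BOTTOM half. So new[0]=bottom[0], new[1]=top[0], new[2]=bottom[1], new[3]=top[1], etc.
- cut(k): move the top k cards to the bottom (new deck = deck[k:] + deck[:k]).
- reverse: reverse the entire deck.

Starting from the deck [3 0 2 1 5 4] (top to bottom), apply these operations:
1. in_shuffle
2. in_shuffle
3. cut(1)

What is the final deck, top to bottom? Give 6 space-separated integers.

After op 1 (in_shuffle): [1 3 5 0 4 2]
After op 2 (in_shuffle): [0 1 4 3 2 5]
After op 3 (cut(1)): [1 4 3 2 5 0]

Answer: 1 4 3 2 5 0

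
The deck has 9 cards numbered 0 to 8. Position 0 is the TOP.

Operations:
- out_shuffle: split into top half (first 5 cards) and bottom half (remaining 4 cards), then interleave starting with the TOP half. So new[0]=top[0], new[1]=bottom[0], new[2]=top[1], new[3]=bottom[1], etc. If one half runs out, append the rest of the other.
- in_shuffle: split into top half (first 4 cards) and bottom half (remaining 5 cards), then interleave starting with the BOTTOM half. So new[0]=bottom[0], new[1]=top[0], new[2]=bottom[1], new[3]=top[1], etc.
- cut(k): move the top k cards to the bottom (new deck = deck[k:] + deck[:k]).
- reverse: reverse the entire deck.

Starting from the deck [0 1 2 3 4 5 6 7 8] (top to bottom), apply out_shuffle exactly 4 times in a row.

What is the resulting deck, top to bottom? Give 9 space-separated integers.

After op 1 (out_shuffle): [0 5 1 6 2 7 3 8 4]
After op 2 (out_shuffle): [0 7 5 3 1 8 6 4 2]
After op 3 (out_shuffle): [0 8 7 6 5 4 3 2 1]
After op 4 (out_shuffle): [0 4 8 3 7 2 6 1 5]

Answer: 0 4 8 3 7 2 6 1 5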